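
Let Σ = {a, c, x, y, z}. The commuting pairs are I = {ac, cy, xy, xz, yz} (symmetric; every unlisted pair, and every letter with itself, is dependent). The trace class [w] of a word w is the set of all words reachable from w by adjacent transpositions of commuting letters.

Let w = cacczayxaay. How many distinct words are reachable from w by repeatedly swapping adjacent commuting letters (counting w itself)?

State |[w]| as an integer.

piece 0:c — minimal
piece 1:a — minimal
piece 2:c rests on {0:c}
piece 3:c rests on {2:c}
piece 4:z rests on {1:a, 3:c}
piece 5:a rests on {4:z}
piece 6:y rests on {5:a}
piece 7:x rests on {5:a}
piece 8:a rests on {6:y, 7:x}
piece 9:a rests on {8:a}
piece 10:y rests on {9:a}
minimal pieces: {0:c, 1:a}
ways to finish when only these pieces remain (= sum over removing one remaining piece with nothing left below it):
  1 left: {10}→1
  2 left: {9,10}→1
  3 left: {8,9,10}→1
  4 left: {6,8,9,10}→1  {7,8,9,10}→1
  5 left: {6,7,8,9,10}→2
  6 left: {5,6,7,8,9,10}→2
  7 left: {4,5,6,7,8,9,10}→2
  8 left: {1,4,5,6,7,8,9,10}→2  {3,4,5,6,7,8,9,10}→2
  9 left: {1,3,4,5,6,7,8,9,10}→4  {2,3,4,5,6,7,8,9,10}→2
  placing 0:c first → 6 extensions
  placing 1:a first → 2 extensions
total linear extensions = 8

8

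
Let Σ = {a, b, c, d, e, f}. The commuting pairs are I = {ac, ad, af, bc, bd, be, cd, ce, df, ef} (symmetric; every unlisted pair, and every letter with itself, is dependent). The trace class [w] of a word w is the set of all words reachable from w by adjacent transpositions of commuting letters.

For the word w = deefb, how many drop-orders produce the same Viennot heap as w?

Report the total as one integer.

0(d) covers ∅
1(e) covers 0:d
2(e) covers 1:e
3(f) covers ∅
4(b) covers 3:f
floor of heap: 0:d, 3:f
completions by unplaced set U, small U first (add the entries for U minus each lowest piece of U):
  |U|=1: {2}:1  {4}:1
  |U|=2: {1,2}:1  {2,4}:2  {3,4}:1
  |U|=3: {0,1,2}:1  {1,2,4}:3  {2,3,4}:3
  start at 0(d): 6
  start at 3(f): 4
sum over floor = 10

10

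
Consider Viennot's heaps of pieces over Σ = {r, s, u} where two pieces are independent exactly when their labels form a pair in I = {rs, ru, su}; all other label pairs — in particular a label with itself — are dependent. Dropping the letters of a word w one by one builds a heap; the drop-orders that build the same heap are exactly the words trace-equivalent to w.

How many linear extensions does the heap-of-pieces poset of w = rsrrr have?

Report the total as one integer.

5

#0=r has no predecessor
#1=s has no predecessor
#2=r depends on [0:r]
#3=r depends on [2:r]
#4=r depends on [3:r]
sources: [0:r, 1:s]
N(rest) = Σ N(rest − s) over sources s of rest; N(one piece) = 1:
  size 1 → [1]=1  [4]=1
  size 2 → [1,4]=2  [3,4]=1
  size 3 → [1,3,4]=3  [2,3,4]=1
  first=0(r) contributes 4
  first=1(s) contributes 1
|[w]| = 5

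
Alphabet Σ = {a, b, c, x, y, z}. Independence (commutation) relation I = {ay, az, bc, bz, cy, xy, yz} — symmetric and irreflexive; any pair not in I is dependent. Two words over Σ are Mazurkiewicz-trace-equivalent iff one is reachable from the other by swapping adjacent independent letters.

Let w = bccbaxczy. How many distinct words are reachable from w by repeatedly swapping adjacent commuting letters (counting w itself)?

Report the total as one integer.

#0=b has no predecessor
#1=c has no predecessor
#2=c depends on [1:c]
#3=b depends on [0:b]
#4=a depends on [2:c, 3:b]
#5=x depends on [4:a]
#6=c depends on [5:x]
#7=z depends on [6:c]
#8=y depends on [3:b]
sources: [0:b, 1:c]
N(rest) = Σ N(rest − s) over sources s of rest; N(one piece) = 1:
  size 1 → [7]=1  [8]=1
  size 2 → [6,7]=1  [7,8]=2
  size 3 → [5,6,7]=1  [6,7,8]=3
  size 4 → [4,5,6,7]=1  [5,6,7,8]=4
  size 5 → [2,4,5,6,7]=1  [4,5,6,7,8]=5
  size 6 → [1,2,4,5,6,7]=1  [2,4,5,6,7,8]=6  [3,4,5,6,7,8]=5
  size 7 → [0,3,4,5,6,7,8]=5  [1,2,4,5,6,7,8]=7  [2,3,4,5,6,7,8]=11
  first=0(b) contributes 18
  first=1(c) contributes 16
|[w]| = 34

34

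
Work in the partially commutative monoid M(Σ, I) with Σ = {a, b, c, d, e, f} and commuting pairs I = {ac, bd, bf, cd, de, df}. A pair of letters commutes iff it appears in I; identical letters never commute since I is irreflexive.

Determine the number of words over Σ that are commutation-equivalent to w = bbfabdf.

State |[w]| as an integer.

18

0(b) covers ∅
1(b) covers 0:b
2(f) covers ∅
3(a) covers 1:b, 2:f
4(b) covers 3:a
5(d) covers 3:a
6(f) covers 3:a
floor of heap: 0:b, 2:f
completions by unplaced set U, small U first (add the entries for U minus each lowest piece of U):
  |U|=1: {4}:1  {5}:1  {6}:1
  |U|=2: {4,5}:2  {4,6}:2  {5,6}:2
  |U|=3: {4,5,6}:6
  |U|=4: {3,4,5,6}:6
  |U|=5: {1,3,4,5,6}:6  {2,3,4,5,6}:6
  start at 0(b): 12
  start at 2(f): 6
sum over floor = 18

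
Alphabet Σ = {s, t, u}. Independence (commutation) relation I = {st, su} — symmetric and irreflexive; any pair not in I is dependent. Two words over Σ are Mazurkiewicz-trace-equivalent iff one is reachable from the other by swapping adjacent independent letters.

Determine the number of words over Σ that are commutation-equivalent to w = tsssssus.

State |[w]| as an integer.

28

drop 0:t onto floor
drop 1:s onto floor
drop 2:s onto {1:s}
drop 3:s onto {2:s}
drop 4:s onto {3:s}
drop 5:s onto {4:s}
drop 6:u onto {0:t}
drop 7:s onto {5:s}
ground layer = {0:t, 1:s}
drop-orders for the pieces not yet dropped (sum over which currently-grounded one goes next):
  1 to go: {6} 1  {7} 1
  2 to go: {0,6} 1  {5,7} 1  {6,7} 2
  3 to go: {0,6,7} 3  {4,5,7} 1  {5,6,7} 3
  4 to go: {0,5,6,7} 6  {3,4,5,7} 1  {4,5,6,7} 4
  5 to go: {0,4,5,6,7} 10  {2,3,4,5,7} 1  {3,4,5,6,7} 5
  6 to go: {0,3,4,5,6,7} 15  {1,2,3,4,5,7} 1  {2,3,4,5,6,7} 6
  if 0:t drops first: 7 orders
  if 1:s drops first: 21 orders
heap linearizations: 28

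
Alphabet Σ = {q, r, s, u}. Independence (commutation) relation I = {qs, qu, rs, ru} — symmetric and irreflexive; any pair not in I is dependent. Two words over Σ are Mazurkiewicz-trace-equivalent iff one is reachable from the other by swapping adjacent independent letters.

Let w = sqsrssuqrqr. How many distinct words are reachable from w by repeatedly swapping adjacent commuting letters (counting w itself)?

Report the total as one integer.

0(s) covers ∅
1(q) covers ∅
2(s) covers 0:s
3(r) covers 1:q
4(s) covers 2:s
5(s) covers 4:s
6(u) covers 5:s
7(q) covers 3:r
8(r) covers 7:q
9(q) covers 8:r
10(r) covers 9:q
floor of heap: 0:s, 1:q
completions by unplaced set U, small U first (add the entries for U minus each lowest piece of U):
  |U|=1: {6}:1  {10}:1
  |U|=2: {5,6}:1  {6,10}:2  {9,10}:1
  |U|=3: {4,5,6}:1  {5,6,10}:3  {6,9,10}:3  {8,9,10}:1
  |U|=4: {2,4,5,6}:1  {4,5,6,10}:4  {5,6,9,10}:6  {6,8,9,10}:4  {7,8,9,10}:1
  |U|=5: {0,2,4,5,6}:1  {2,4,5,6,10}:5  {3,7,8,9,10}:1  {4,5,6,9,10}:10  {5,6,8,9,10}:10  {6,7,8,9,10}:5
  |U|=6: {0,2,4,5,6,10}:6  {1,3,7,8,9,10}:1  {2,4,5,6,9,10}:15  {3,6,7,8,9,10}:6  {4,5,6,8,9,10}:20  {5,6,7,8,9,10}:15
  |U|=7: {0,2,4,5,6,9,10}:21  {1,3,6,7,8,9,10}:7  {2,4,5,6,8,9,10}:35  {3,5,6,7,8,9,10}:21  {4,5,6,7,8,9,10}:35
  |U|=8: {0,2,4,5,6,8,9,10}:56  {1,3,5,6,7,8,9,10}:28  {2,4,5,6,7,8,9,10}:70  {3,4,5,6,7,8,9,10}:56
  |U|=9: {0,2,4,5,6,7,8,9,10}:126  {1,3,4,5,6,7,8,9,10}:84  {2,3,4,5,6,7,8,9,10}:126
  start at 0(s): 210
  start at 1(q): 252
sum over floor = 462

462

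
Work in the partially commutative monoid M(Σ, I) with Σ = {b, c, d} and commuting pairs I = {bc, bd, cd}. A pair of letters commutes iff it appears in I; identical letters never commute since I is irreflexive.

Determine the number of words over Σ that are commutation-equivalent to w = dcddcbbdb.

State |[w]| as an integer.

piece 0:d — minimal
piece 1:c — minimal
piece 2:d rests on {0:d}
piece 3:d rests on {2:d}
piece 4:c rests on {1:c}
piece 5:b — minimal
piece 6:b rests on {5:b}
piece 7:d rests on {3:d}
piece 8:b rests on {6:b}
minimal pieces: {0:d, 1:c, 5:b}
ways to finish when only these pieces remain (= sum over removing one remaining piece with nothing left below it):
  1 left: {4}→1  {7}→1  {8}→1
  2 left: {1,4}→1  {3,7}→1  {4,7}→2  {4,8}→2  {6,8}→1  {7,8}→2
  3 left: {1,4,7}→3  {1,4,8}→3  {2,3,7}→1  {3,4,7}→3  {3,7,8}→3  {4,6,8}→3  {4,7,8}→6  {5,6,8}→1  {6,7,8}→3
  4 left: {0,2,3,7}→1  {1,3,4,7}→6  {1,4,6,8}→6  {1,4,7,8}→12  {2,3,4,7}→4  {2,3,7,8}→4  {3,4,7,8}→12  {3,6,7,8}→6  {4,5,6,8}→4  {4,6,7,8}→12  {5,6,7,8}→4
  5 left: {0,2,3,4,7}→5  {0,2,3,7,8}→5  {1,2,3,4,7}→10  {1,3,4,7,8}→30  {1,4,5,6,8}→10  {1,4,6,7,8}→30  {2,3,4,7,8}→20  {2,3,6,7,8}→10  {3,4,6,7,8}→30  {3,5,6,7,8}→10  {4,5,6,7,8}→20
  6 left: {0,1,2,3,4,7}→15  {0,2,3,4,7,8}→30  {0,2,3,6,7,8}→15  {1,2,3,4,7,8}→60  {1,3,4,6,7,8}→90  {1,4,5,6,7,8}→60  {2,3,4,6,7,8}→60  {2,3,5,6,7,8}→20  {3,4,5,6,7,8}→60
  7 left: {0,1,2,3,4,7,8}→105  {0,2,3,4,6,7,8}→105  {0,2,3,5,6,7,8}→35  {1,2,3,4,6,7,8}→210  {1,3,4,5,6,7,8}→210  {2,3,4,5,6,7,8}→140
  placing 0:d first → 560 extensions
  placing 1:c first → 280 extensions
  placing 5:b first → 420 extensions
total linear extensions = 1260

1260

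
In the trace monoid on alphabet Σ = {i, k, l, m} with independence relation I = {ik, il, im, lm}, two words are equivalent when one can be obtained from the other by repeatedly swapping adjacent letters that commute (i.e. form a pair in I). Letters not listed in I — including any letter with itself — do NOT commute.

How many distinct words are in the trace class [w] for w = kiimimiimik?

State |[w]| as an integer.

462

#0=k has no predecessor
#1=i has no predecessor
#2=i depends on [1:i]
#3=m depends on [0:k]
#4=i depends on [2:i]
#5=m depends on [3:m]
#6=i depends on [4:i]
#7=i depends on [6:i]
#8=m depends on [5:m]
#9=i depends on [7:i]
#10=k depends on [8:m]
sources: [0:k, 1:i]
N(rest) = Σ N(rest − s) over sources s of rest; N(one piece) = 1:
  size 1 → [9]=1  [10]=1
  size 2 → [7,9]=1  [8,10]=1  [9,10]=2
  size 3 → [5,8,10]=1  [6,7,9]=1  [7,9,10]=3  [8,9,10]=3
  size 4 → [3,5,8,10]=1  [4,6,7,9]=1  [5,8,9,10]=4  [6,7,9,10]=4  [7,8,9,10]=6
  size 5 → [0,3,5,8,10]=1  [2,4,6,7,9]=1  [3,5,8,9,10]=5  [4,6,7,9,10]=5  [5,7,8,9,10]=10  [6,7,8,9,10]=10
  size 6 → [0,3,5,8,9,10]=6  [1,2,4,6,7,9]=1  [2,4,6,7,9,10]=6  [3,5,7,8,9,10]=15  [4,6,7,8,9,10]=15  [5,6,7,8,9,10]=20
  size 7 → [0,3,5,7,8,9,10]=21  [1,2,4,6,7,9,10]=7  [2,4,6,7,8,9,10]=21  [3,5,6,7,8,9,10]=35  [4,5,6,7,8,9,10]=35
  size 8 → [0,3,5,6,7,8,9,10]=56  [1,2,4,6,7,8,9,10]=28  [2,4,5,6,7,8,9,10]=56  [3,4,5,6,7,8,9,10]=70
  size 9 → [0,3,4,5,6,7,8,9,10]=126  [1,2,4,5,6,7,8,9,10]=84  [2,3,4,5,6,7,8,9,10]=126
  first=0(k) contributes 210
  first=1(i) contributes 252
|[w]| = 462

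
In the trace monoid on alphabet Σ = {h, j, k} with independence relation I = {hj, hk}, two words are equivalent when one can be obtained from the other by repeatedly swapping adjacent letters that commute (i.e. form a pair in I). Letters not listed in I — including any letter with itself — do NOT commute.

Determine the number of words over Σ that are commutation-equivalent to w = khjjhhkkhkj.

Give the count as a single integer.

piece 0:k — minimal
piece 1:h — minimal
piece 2:j rests on {0:k}
piece 3:j rests on {2:j}
piece 4:h rests on {1:h}
piece 5:h rests on {4:h}
piece 6:k rests on {3:j}
piece 7:k rests on {6:k}
piece 8:h rests on {5:h}
piece 9:k rests on {7:k}
piece 10:j rests on {9:k}
minimal pieces: {0:k, 1:h}
ways to finish when only these pieces remain (= sum over removing one remaining piece with nothing left below it):
  1 left: {8}→1  {10}→1
  2 left: {5,8}→1  {8,10}→2  {9,10}→1
  3 left: {4,5,8}→1  {5,8,10}→3  {7,9,10}→1  {8,9,10}→3
  4 left: {1,4,5,8}→1  {4,5,8,10}→4  {5,8,9,10}→6  {6,7,9,10}→1  {7,8,9,10}→4
  5 left: {1,4,5,8,10}→5  {3,6,7,9,10}→1  {4,5,8,9,10}→10  {5,7,8,9,10}→10  {6,7,8,9,10}→5
  6 left: {1,4,5,8,9,10}→15  {2,3,6,7,9,10}→1  {3,6,7,8,9,10}→6  {4,5,7,8,9,10}→20  {5,6,7,8,9,10}→15
  7 left: {0,2,3,6,7,9,10}→1  {1,4,5,7,8,9,10}→35  {2,3,6,7,8,9,10}→7  {3,5,6,7,8,9,10}→21  {4,5,6,7,8,9,10}→35
  8 left: {0,2,3,6,7,8,9,10}→8  {1,4,5,6,7,8,9,10}→70  {2,3,5,6,7,8,9,10}→28  {3,4,5,6,7,8,9,10}→56
  9 left: {0,2,3,5,6,7,8,9,10}→36  {1,3,4,5,6,7,8,9,10}→126  {2,3,4,5,6,7,8,9,10}→84
  placing 0:k first → 210 extensions
  placing 1:h first → 120 extensions
total linear extensions = 330

330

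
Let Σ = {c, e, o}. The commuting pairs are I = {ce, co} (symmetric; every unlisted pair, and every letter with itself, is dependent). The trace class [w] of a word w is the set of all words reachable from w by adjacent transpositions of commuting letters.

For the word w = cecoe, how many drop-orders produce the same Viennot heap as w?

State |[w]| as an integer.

piece 0:c — minimal
piece 1:e — minimal
piece 2:c rests on {0:c}
piece 3:o rests on {1:e}
piece 4:e rests on {3:o}
minimal pieces: {0:c, 1:e}
ways to finish when only these pieces remain (= sum over removing one remaining piece with nothing left below it):
  1 left: {2}→1  {4}→1
  2 left: {0,2}→1  {2,4}→2  {3,4}→1
  3 left: {0,2,4}→3  {1,3,4}→1  {2,3,4}→3
  placing 0:c first → 4 extensions
  placing 1:e first → 6 extensions
total linear extensions = 10

10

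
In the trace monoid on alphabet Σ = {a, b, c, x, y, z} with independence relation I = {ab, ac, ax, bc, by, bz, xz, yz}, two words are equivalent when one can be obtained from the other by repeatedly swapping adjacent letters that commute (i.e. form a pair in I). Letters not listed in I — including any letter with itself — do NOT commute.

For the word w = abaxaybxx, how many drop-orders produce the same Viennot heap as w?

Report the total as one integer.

30

piece 0:a — minimal
piece 1:b — minimal
piece 2:a rests on {0:a}
piece 3:x rests on {1:b}
piece 4:a rests on {2:a}
piece 5:y rests on {3:x, 4:a}
piece 6:b rests on {3:x}
piece 7:x rests on {5:y, 6:b}
piece 8:x rests on {7:x}
minimal pieces: {0:a, 1:b}
ways to finish when only these pieces remain (= sum over removing one remaining piece with nothing left below it):
  1 left: {8}→1
  2 left: {7,8}→1
  3 left: {5,7,8}→1  {6,7,8}→1
  4 left: {4,5,7,8}→1  {5,6,7,8}→2
  5 left: {2,4,5,7,8}→1  {3,5,6,7,8}→2  {4,5,6,7,8}→3
  6 left: {0,2,4,5,7,8}→1  {1,3,5,6,7,8}→2  {2,4,5,6,7,8}→4  {3,4,5,6,7,8}→5
  7 left: {0,2,4,5,6,7,8}→5  {1,3,4,5,6,7,8}→7  {2,3,4,5,6,7,8}→9
  placing 0:a first → 16 extensions
  placing 1:b first → 14 extensions
total linear extensions = 30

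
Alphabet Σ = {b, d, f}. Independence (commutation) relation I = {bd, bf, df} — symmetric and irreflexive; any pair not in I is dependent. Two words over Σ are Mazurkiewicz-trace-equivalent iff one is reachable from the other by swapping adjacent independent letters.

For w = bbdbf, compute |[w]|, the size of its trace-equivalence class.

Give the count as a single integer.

20

piece 0:b — minimal
piece 1:b rests on {0:b}
piece 2:d — minimal
piece 3:b rests on {1:b}
piece 4:f — minimal
minimal pieces: {0:b, 2:d, 4:f}
ways to finish when only these pieces remain (= sum over removing one remaining piece with nothing left below it):
  1 left: {2}→1  {3}→1  {4}→1
  2 left: {1,3}→1  {2,3}→2  {2,4}→2  {3,4}→2
  3 left: {0,1,3}→1  {1,2,3}→3  {1,3,4}→3  {2,3,4}→6
  placing 0:b first → 12 extensions
  placing 2:d first → 4 extensions
  placing 4:f first → 4 extensions
total linear extensions = 20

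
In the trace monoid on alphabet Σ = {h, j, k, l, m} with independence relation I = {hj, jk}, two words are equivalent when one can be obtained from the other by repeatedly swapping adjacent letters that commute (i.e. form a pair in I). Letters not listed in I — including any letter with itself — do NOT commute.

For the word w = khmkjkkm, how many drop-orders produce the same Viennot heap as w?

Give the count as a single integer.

0(k) covers ∅
1(h) covers 0:k
2(m) covers 1:h
3(k) covers 2:m
4(j) covers 2:m
5(k) covers 3:k
6(k) covers 5:k
7(m) covers 4:j, 6:k
floor of heap: 0:k
completions by unplaced set U, small U first (add the entries for U minus each lowest piece of U):
  |U|=1: {7}:1
  |U|=2: {4,7}:1  {6,7}:1
  |U|=3: {4,6,7}:2  {5,6,7}:1
  |U|=4: {3,5,6,7}:1  {4,5,6,7}:3
  |U|=5: {3,4,5,6,7}:4
  |U|=6: {2,3,4,5,6,7}:4
  start at 0(k): 4

4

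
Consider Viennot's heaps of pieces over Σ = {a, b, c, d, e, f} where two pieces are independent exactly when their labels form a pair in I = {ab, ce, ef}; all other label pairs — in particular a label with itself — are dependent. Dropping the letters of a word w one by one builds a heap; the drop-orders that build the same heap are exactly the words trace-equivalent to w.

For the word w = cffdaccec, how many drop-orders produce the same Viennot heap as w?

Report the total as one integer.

piece 0:c — minimal
piece 1:f rests on {0:c}
piece 2:f rests on {1:f}
piece 3:d rests on {2:f}
piece 4:a rests on {3:d}
piece 5:c rests on {4:a}
piece 6:c rests on {5:c}
piece 7:e rests on {4:a}
piece 8:c rests on {6:c}
minimal pieces: {0:c}
ways to finish when only these pieces remain (= sum over removing one remaining piece with nothing left below it):
  1 left: {7}→1  {8}→1
  2 left: {6,8}→1  {7,8}→2
  3 left: {5,6,8}→1  {6,7,8}→3
  4 left: {5,6,7,8}→4
  5 left: {4,5,6,7,8}→4
  6 left: {3,4,5,6,7,8}→4
  7 left: {2,3,4,5,6,7,8}→4
  placing 0:c first → 4 extensions

4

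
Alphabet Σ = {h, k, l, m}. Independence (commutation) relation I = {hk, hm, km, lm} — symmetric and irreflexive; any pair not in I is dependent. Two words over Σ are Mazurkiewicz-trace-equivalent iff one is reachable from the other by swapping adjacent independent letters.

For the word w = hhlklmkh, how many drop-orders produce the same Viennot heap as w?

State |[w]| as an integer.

0(h) covers ∅
1(h) covers 0:h
2(l) covers 1:h
3(k) covers 2:l
4(l) covers 3:k
5(m) covers ∅
6(k) covers 4:l
7(h) covers 4:l
floor of heap: 0:h, 5:m
completions by unplaced set U, small U first (add the entries for U minus each lowest piece of U):
  |U|=1: {5}:1  {6}:1  {7}:1
  |U|=2: {5,6}:2  {5,7}:2  {6,7}:2
  |U|=3: {4,6,7}:2  {5,6,7}:6
  |U|=4: {3,4,6,7}:2  {4,5,6,7}:8
  |U|=5: {2,3,4,6,7}:2  {3,4,5,6,7}:10
  |U|=6: {1,2,3,4,6,7}:2  {2,3,4,5,6,7}:12
  start at 0(h): 14
  start at 5(m): 2
sum over floor = 16

16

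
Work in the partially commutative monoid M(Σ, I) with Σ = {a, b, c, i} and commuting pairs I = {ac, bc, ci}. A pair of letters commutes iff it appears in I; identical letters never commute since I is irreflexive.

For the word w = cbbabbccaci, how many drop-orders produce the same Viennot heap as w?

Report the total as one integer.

330

piece 0:c — minimal
piece 1:b — minimal
piece 2:b rests on {1:b}
piece 3:a rests on {2:b}
piece 4:b rests on {3:a}
piece 5:b rests on {4:b}
piece 6:c rests on {0:c}
piece 7:c rests on {6:c}
piece 8:a rests on {5:b}
piece 9:c rests on {7:c}
piece 10:i rests on {8:a}
minimal pieces: {0:c, 1:b}
ways to finish when only these pieces remain (= sum over removing one remaining piece with nothing left below it):
  1 left: {9}→1  {10}→1
  2 left: {7,9}→1  {8,10}→1  {9,10}→2
  3 left: {5,8,10}→1  {6,7,9}→1  {7,9,10}→3  {8,9,10}→3
  4 left: {0,6,7,9}→1  {4,5,8,10}→1  {5,8,9,10}→4  {6,7,9,10}→4  {7,8,9,10}→6
  5 left: {0,6,7,9,10}→5  {3,4,5,8,10}→1  {4,5,8,9,10}→5  {5,7,8,9,10}→10  {6,7,8,9,10}→10
  6 left: {0,6,7,8,9,10}→15  {2,3,4,5,8,10}→1  {3,4,5,8,9,10}→6  {4,5,7,8,9,10}→15  {5,6,7,8,9,10}→20
  7 left: {0,5,6,7,8,9,10}→35  {1,2,3,4,5,8,10}→1  {2,3,4,5,8,9,10}→7  {3,4,5,7,8,9,10}→21  {4,5,6,7,8,9,10}→35
  8 left: {0,4,5,6,7,8,9,10}→70  {1,2,3,4,5,8,9,10}→8  {2,3,4,5,7,8,9,10}→28  {3,4,5,6,7,8,9,10}→56
  9 left: {0,3,4,5,6,7,8,9,10}→126  {1,2,3,4,5,7,8,9,10}→36  {2,3,4,5,6,7,8,9,10}→84
  placing 0:c first → 120 extensions
  placing 1:b first → 210 extensions
total linear extensions = 330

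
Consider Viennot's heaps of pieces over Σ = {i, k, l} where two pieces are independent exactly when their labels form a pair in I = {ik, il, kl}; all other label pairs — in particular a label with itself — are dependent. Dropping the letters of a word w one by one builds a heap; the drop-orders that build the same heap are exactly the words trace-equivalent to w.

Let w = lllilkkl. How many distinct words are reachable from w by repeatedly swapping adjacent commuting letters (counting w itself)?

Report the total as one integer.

168

piece 0:l — minimal
piece 1:l rests on {0:l}
piece 2:l rests on {1:l}
piece 3:i — minimal
piece 4:l rests on {2:l}
piece 5:k — minimal
piece 6:k rests on {5:k}
piece 7:l rests on {4:l}
minimal pieces: {0:l, 3:i, 5:k}
ways to finish when only these pieces remain (= sum over removing one remaining piece with nothing left below it):
  1 left: {3}→1  {6}→1  {7}→1
  2 left: {3,6}→2  {3,7}→2  {4,7}→1  {5,6}→1  {6,7}→2
  3 left: {2,4,7}→1  {3,4,7}→3  {3,5,6}→3  {3,6,7}→6  {4,6,7}→3  {5,6,7}→3
  4 left: {1,2,4,7}→1  {2,3,4,7}→4  {2,4,6,7}→4  {3,4,6,7}→12  {3,5,6,7}→12  {4,5,6,7}→6
  5 left: {0,1,2,4,7}→1  {1,2,3,4,7}→5  {1,2,4,6,7}→5  {2,3,4,6,7}→20  {2,4,5,6,7}→10  {3,4,5,6,7}→30
  6 left: {0,1,2,3,4,7}→6  {0,1,2,4,6,7}→6  {1,2,3,4,6,7}→30  {1,2,4,5,6,7}→15  {2,3,4,5,6,7}→60
  placing 0:l first → 105 extensions
  placing 3:i first → 21 extensions
  placing 5:k first → 42 extensions
total linear extensions = 168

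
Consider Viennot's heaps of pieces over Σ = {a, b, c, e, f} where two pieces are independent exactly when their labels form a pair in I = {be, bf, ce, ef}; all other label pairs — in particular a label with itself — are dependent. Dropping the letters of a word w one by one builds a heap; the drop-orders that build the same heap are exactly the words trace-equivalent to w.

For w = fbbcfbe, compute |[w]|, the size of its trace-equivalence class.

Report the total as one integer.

42

drop 0:f onto floor
drop 1:b onto floor
drop 2:b onto {1:b}
drop 3:c onto {0:f, 2:b}
drop 4:f onto {3:c}
drop 5:b onto {3:c}
drop 6:e onto floor
ground layer = {0:f, 1:b, 6:e}
drop-orders for the pieces not yet dropped (sum over which currently-grounded one goes next):
  1 to go: {4} 1  {5} 1  {6} 1
  2 to go: {4,5} 2  {4,6} 2  {5,6} 2
  3 to go: {3,4,5} 2  {4,5,6} 6
  4 to go: {0,3,4,5} 2  {2,3,4,5} 2  {3,4,5,6} 8
  5 to go: {0,2,3,4,5} 4  {0,3,4,5,6} 10  {1,2,3,4,5} 2  {2,3,4,5,6} 10
  if 0:f drops first: 12 orders
  if 1:b drops first: 24 orders
  if 6:e drops first: 6 orders
heap linearizations: 42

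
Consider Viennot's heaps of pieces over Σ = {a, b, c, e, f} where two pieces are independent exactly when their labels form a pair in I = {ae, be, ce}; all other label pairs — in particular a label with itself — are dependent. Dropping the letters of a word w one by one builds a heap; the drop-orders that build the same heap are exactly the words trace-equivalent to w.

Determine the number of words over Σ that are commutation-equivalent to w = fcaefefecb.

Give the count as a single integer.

9

0(f) covers ∅
1(c) covers 0:f
2(a) covers 1:c
3(e) covers 0:f
4(f) covers 2:a, 3:e
5(e) covers 4:f
6(f) covers 5:e
7(e) covers 6:f
8(c) covers 6:f
9(b) covers 8:c
floor of heap: 0:f
completions by unplaced set U, small U first (add the entries for U minus each lowest piece of U):
  |U|=1: {7}:1  {9}:1
  |U|=2: {7,9}:2  {8,9}:1
  |U|=3: {7,8,9}:3
  |U|=4: {6,7,8,9}:3
  |U|=5: {5,6,7,8,9}:3
  |U|=6: {4,5,6,7,8,9}:3
  |U|=7: {2,4,5,6,7,8,9}:3  {3,4,5,6,7,8,9}:3
  |U|=8: {1,2,4,5,6,7,8,9}:3  {2,3,4,5,6,7,8,9}:6
  start at 0(f): 9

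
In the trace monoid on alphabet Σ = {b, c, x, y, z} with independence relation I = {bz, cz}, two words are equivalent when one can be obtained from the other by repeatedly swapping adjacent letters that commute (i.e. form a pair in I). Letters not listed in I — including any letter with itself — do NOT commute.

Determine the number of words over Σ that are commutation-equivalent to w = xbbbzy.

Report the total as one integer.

0(x) covers ∅
1(b) covers 0:x
2(b) covers 1:b
3(b) covers 2:b
4(z) covers 0:x
5(y) covers 3:b, 4:z
floor of heap: 0:x
completions by unplaced set U, small U first (add the entries for U minus each lowest piece of U):
  |U|=1: {5}:1
  |U|=2: {3,5}:1  {4,5}:1
  |U|=3: {2,3,5}:1  {3,4,5}:2
  |U|=4: {1,2,3,5}:1  {2,3,4,5}:3
  start at 0(x): 4

4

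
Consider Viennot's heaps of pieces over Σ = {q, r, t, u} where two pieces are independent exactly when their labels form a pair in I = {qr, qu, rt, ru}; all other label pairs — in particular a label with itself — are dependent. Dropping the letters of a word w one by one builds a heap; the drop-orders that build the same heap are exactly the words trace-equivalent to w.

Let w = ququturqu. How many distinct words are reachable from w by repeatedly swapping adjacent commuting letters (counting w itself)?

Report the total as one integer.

162

drop 0:q onto floor
drop 1:u onto floor
drop 2:q onto {0:q}
drop 3:u onto {1:u}
drop 4:t onto {2:q, 3:u}
drop 5:u onto {4:t}
drop 6:r onto floor
drop 7:q onto {4:t}
drop 8:u onto {5:u}
ground layer = {0:q, 1:u, 6:r}
drop-orders for the pieces not yet dropped (sum over which currently-grounded one goes next):
  1 to go: {6} 1  {7} 1  {8} 1
  2 to go: {5,8} 1  {6,7} 2  {6,8} 2  {7,8} 2
  3 to go: {5,6,8} 3  {5,7,8} 3  {6,7,8} 6
  4 to go: {4,5,7,8} 3  {5,6,7,8} 12
  5 to go: {2,4,5,7,8} 3  {3,4,5,7,8} 3  {4,5,6,7,8} 15
  6 to go: {0,2,4,5,7,8} 3  {1,3,4,5,7,8} 3  {2,3,4,5,7,8} 6  {2,4,5,6,7,8} 18  {3,4,5,6,7,8} 18
  7 to go: {0,2,3,4,5,7,8} 9  {0,2,4,5,6,7,8} 21  {1,2,3,4,5,7,8} 9  {1,3,4,5,6,7,8} 21  {2,3,4,5,6,7,8} 42
  if 0:q drops first: 72 orders
  if 1:u drops first: 72 orders
  if 6:r drops first: 18 orders
heap linearizations: 162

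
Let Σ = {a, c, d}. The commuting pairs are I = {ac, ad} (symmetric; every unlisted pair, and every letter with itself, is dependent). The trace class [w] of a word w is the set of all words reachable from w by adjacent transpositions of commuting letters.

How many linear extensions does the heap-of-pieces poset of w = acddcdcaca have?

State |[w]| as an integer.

piece 0:a — minimal
piece 1:c — minimal
piece 2:d rests on {1:c}
piece 3:d rests on {2:d}
piece 4:c rests on {3:d}
piece 5:d rests on {4:c}
piece 6:c rests on {5:d}
piece 7:a rests on {0:a}
piece 8:c rests on {6:c}
piece 9:a rests on {7:a}
minimal pieces: {0:a, 1:c}
ways to finish when only these pieces remain (= sum over removing one remaining piece with nothing left below it):
  1 left: {8}→1  {9}→1
  2 left: {6,8}→1  {7,9}→1  {8,9}→2
  3 left: {0,7,9}→1  {5,6,8}→1  {6,8,9}→3  {7,8,9}→3
  4 left: {0,7,8,9}→4  {4,5,6,8}→1  {5,6,8,9}→4  {6,7,8,9}→6
  5 left: {0,6,7,8,9}→10  {3,4,5,6,8}→1  {4,5,6,8,9}→5  {5,6,7,8,9}→10
  6 left: {0,5,6,7,8,9}→20  {2,3,4,5,6,8}→1  {3,4,5,6,8,9}→6  {4,5,6,7,8,9}→15
  7 left: {0,4,5,6,7,8,9}→35  {1,2,3,4,5,6,8}→1  {2,3,4,5,6,8,9}→7  {3,4,5,6,7,8,9}→21
  8 left: {0,3,4,5,6,7,8,9}→56  {1,2,3,4,5,6,8,9}→8  {2,3,4,5,6,7,8,9}→28
  placing 0:a first → 36 extensions
  placing 1:c first → 84 extensions
total linear extensions = 120

120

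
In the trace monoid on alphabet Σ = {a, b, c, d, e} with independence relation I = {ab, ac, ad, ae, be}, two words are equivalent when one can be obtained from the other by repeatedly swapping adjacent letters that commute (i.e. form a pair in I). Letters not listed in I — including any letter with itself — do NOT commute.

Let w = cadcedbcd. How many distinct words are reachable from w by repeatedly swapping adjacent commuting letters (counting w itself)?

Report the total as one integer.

drop 0:c onto floor
drop 1:a onto floor
drop 2:d onto {0:c}
drop 3:c onto {2:d}
drop 4:e onto {3:c}
drop 5:d onto {4:e}
drop 6:b onto {5:d}
drop 7:c onto {6:b}
drop 8:d onto {7:c}
ground layer = {0:c, 1:a}
drop-orders for the pieces not yet dropped (sum over which currently-grounded one goes next):
  1 to go: {1} 1  {8} 1
  2 to go: {1,8} 2  {7,8} 1
  3 to go: {1,7,8} 3  {6,7,8} 1
  4 to go: {1,6,7,8} 4  {5,6,7,8} 1
  5 to go: {1,5,6,7,8} 5  {4,5,6,7,8} 1
  6 to go: {1,4,5,6,7,8} 6  {3,4,5,6,7,8} 1
  7 to go: {1,3,4,5,6,7,8} 7  {2,3,4,5,6,7,8} 1
  if 0:c drops first: 8 orders
  if 1:a drops first: 1 orders
heap linearizations: 9

9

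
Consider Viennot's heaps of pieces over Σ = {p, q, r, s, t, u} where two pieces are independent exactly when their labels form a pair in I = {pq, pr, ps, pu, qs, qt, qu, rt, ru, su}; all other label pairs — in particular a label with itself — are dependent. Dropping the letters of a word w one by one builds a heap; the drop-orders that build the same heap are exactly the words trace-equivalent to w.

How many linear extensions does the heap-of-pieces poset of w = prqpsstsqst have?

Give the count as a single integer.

406

piece 0:p — minimal
piece 1:r — minimal
piece 2:q rests on {1:r}
piece 3:p rests on {0:p}
piece 4:s rests on {1:r}
piece 5:s rests on {4:s}
piece 6:t rests on {3:p, 5:s}
piece 7:s rests on {6:t}
piece 8:q rests on {2:q}
piece 9:s rests on {7:s}
piece 10:t rests on {9:s}
minimal pieces: {0:p, 1:r}
ways to finish when only these pieces remain (= sum over removing one remaining piece with nothing left below it):
  1 left: {8}→1  {10}→1
  2 left: {2,8}→1  {8,10}→2  {9,10}→1
  3 left: {2,8,10}→3  {7,9,10}→1  {8,9,10}→3
  4 left: {2,8,9,10}→6  {6,7,9,10}→1  {7,8,9,10}→4
  5 left: {2,7,8,9,10}→10  {3,6,7,9,10}→1  {5,6,7,9,10}→1  {6,7,8,9,10}→5
  6 left: {0,3,6,7,9,10}→1  {2,6,7,8,9,10}→15  {3,5,6,7,9,10}→2  {3,6,7,8,9,10}→6  {4,5,6,7,9,10}→1  {5,6,7,8,9,10}→6
  7 left: {0,3,5,6,7,9,10}→3  {0,3,6,7,8,9,10}→7  {2,3,6,7,8,9,10}→21  {2,5,6,7,8,9,10}→21  {3,4,5,6,7,9,10}→3  {3,5,6,7,8,9,10}→14  {4,5,6,7,8,9,10}→7
  8 left: {0,2,3,6,7,8,9,10}→28  {0,3,4,5,6,7,9,10}→6  {0,3,5,6,7,8,9,10}→24  {2,3,5,6,7,8,9,10}→56  {2,4,5,6,7,8,9,10}→28  {3,4,5,6,7,8,9,10}→24
  9 left: {0,2,3,5,6,7,8,9,10}→108  {0,3,4,5,6,7,8,9,10}→54  {1,2,4,5,6,7,8,9,10}→28  {2,3,4,5,6,7,8,9,10}→108
  placing 0:p first → 136 extensions
  placing 1:r first → 270 extensions
total linear extensions = 406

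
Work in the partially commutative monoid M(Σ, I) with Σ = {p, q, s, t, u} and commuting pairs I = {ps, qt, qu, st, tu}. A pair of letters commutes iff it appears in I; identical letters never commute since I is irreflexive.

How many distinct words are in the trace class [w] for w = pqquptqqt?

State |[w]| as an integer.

18

#0=p has no predecessor
#1=q depends on [0:p]
#2=q depends on [1:q]
#3=u depends on [0:p]
#4=p depends on [2:q, 3:u]
#5=t depends on [4:p]
#6=q depends on [4:p]
#7=q depends on [6:q]
#8=t depends on [5:t]
sources: [0:p]
N(rest) = Σ N(rest − s) over sources s of rest; N(one piece) = 1:
  size 1 → [7]=1  [8]=1
  size 2 → [5,8]=1  [6,7]=1  [7,8]=2
  size 3 → [5,7,8]=3  [6,7,8]=3
  size 4 → [5,6,7,8]=6
  size 5 → [4,5,6,7,8]=6
  size 6 → [2,4,5,6,7,8]=6  [3,4,5,6,7,8]=6
  size 7 → [1,2,4,5,6,7,8]=6  [2,3,4,5,6,7,8]=12
  first=0(p) contributes 18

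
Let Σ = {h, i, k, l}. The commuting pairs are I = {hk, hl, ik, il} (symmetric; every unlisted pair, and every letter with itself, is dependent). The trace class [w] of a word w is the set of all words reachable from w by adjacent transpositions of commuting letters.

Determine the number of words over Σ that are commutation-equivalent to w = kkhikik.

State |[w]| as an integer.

#0=k has no predecessor
#1=k depends on [0:k]
#2=h has no predecessor
#3=i depends on [2:h]
#4=k depends on [1:k]
#5=i depends on [3:i]
#6=k depends on [4:k]
sources: [0:k, 2:h]
N(rest) = Σ N(rest − s) over sources s of rest; N(one piece) = 1:
  size 1 → [5]=1  [6]=1
  size 2 → [3,5]=1  [4,6]=1  [5,6]=2
  size 3 → [1,4,6]=1  [2,3,5]=1  [3,5,6]=3  [4,5,6]=3
  size 4 → [0,1,4,6]=1  [1,4,5,6]=4  [2,3,5,6]=4  [3,4,5,6]=6
  size 5 → [0,1,4,5,6]=5  [1,3,4,5,6]=10  [2,3,4,5,6]=10
  first=0(k) contributes 20
  first=2(h) contributes 15
|[w]| = 35

35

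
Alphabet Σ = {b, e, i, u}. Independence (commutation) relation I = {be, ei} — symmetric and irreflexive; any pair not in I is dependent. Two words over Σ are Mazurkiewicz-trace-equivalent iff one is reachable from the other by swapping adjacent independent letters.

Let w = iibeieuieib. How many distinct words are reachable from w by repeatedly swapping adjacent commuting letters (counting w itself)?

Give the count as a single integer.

#0=i has no predecessor
#1=i depends on [0:i]
#2=b depends on [1:i]
#3=e has no predecessor
#4=i depends on [2:b]
#5=e depends on [3:e]
#6=u depends on [4:i, 5:e]
#7=i depends on [6:u]
#8=e depends on [6:u]
#9=i depends on [7:i]
#10=b depends on [9:i]
sources: [0:i, 3:e]
N(rest) = Σ N(rest − s) over sources s of rest; N(one piece) = 1:
  size 1 → [8]=1  [10]=1
  size 2 → [8,10]=2  [9,10]=1
  size 3 → [7,9,10]=1  [8,9,10]=3
  size 4 → [7,8,9,10]=4
  size 5 → [6,7,8,9,10]=4
  size 6 → [4,6,7,8,9,10]=4  [5,6,7,8,9,10]=4
  size 7 → [2,4,6,7,8,9,10]=4  [3,5,6,7,8,9,10]=4  [4,5,6,7,8,9,10]=8
  size 8 → [1,2,4,6,7,8,9,10]=4  [2,4,5,6,7,8,9,10]=12  [3,4,5,6,7,8,9,10]=12
  size 9 → [0,1,2,4,6,7,8,9,10]=4  [1,2,4,5,6,7,8,9,10]=16  [2,3,4,5,6,7,8,9,10]=24
  first=0(i) contributes 40
  first=3(e) contributes 20
|[w]| = 60

60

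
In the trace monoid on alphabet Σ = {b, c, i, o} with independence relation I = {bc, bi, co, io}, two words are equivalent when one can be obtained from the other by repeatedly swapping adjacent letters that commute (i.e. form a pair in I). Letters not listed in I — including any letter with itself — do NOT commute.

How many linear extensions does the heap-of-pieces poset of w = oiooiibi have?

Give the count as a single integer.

piece 0:o — minimal
piece 1:i — minimal
piece 2:o rests on {0:o}
piece 3:o rests on {2:o}
piece 4:i rests on {1:i}
piece 5:i rests on {4:i}
piece 6:b rests on {3:o}
piece 7:i rests on {5:i}
minimal pieces: {0:o, 1:i}
ways to finish when only these pieces remain (= sum over removing one remaining piece with nothing left below it):
  1 left: {6}→1  {7}→1
  2 left: {3,6}→1  {5,7}→1  {6,7}→2
  3 left: {2,3,6}→1  {3,6,7}→3  {4,5,7}→1  {5,6,7}→3
  4 left: {0,2,3,6}→1  {1,4,5,7}→1  {2,3,6,7}→4  {3,5,6,7}→6  {4,5,6,7}→4
  5 left: {0,2,3,6,7}→5  {1,4,5,6,7}→5  {2,3,5,6,7}→10  {3,4,5,6,7}→10
  6 left: {0,2,3,5,6,7}→15  {1,3,4,5,6,7}→15  {2,3,4,5,6,7}→20
  placing 0:o first → 35 extensions
  placing 1:i first → 35 extensions
total linear extensions = 70

70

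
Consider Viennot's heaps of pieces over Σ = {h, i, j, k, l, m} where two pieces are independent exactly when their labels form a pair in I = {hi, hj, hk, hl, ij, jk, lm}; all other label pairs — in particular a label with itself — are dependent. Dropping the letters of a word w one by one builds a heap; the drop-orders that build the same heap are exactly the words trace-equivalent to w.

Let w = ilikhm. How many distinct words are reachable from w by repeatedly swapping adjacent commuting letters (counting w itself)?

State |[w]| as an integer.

5

piece 0:i — minimal
piece 1:l rests on {0:i}
piece 2:i rests on {1:l}
piece 3:k rests on {2:i}
piece 4:h — minimal
piece 5:m rests on {3:k, 4:h}
minimal pieces: {0:i, 4:h}
ways to finish when only these pieces remain (= sum over removing one remaining piece with nothing left below it):
  1 left: {5}→1
  2 left: {3,5}→1  {4,5}→1
  3 left: {2,3,5}→1  {3,4,5}→2
  4 left: {1,2,3,5}→1  {2,3,4,5}→3
  placing 0:i first → 4 extensions
  placing 4:h first → 1 extensions
total linear extensions = 5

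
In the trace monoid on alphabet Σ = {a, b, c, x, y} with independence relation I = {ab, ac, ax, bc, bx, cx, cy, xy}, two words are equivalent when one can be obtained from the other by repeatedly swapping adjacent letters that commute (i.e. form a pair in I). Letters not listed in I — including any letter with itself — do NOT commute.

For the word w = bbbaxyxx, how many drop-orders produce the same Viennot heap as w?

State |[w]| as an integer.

#0=b has no predecessor
#1=b depends on [0:b]
#2=b depends on [1:b]
#3=a has no predecessor
#4=x has no predecessor
#5=y depends on [2:b, 3:a]
#6=x depends on [4:x]
#7=x depends on [6:x]
sources: [0:b, 3:a, 4:x]
N(rest) = Σ N(rest − s) over sources s of rest; N(one piece) = 1:
  size 1 → [5]=1  [7]=1
  size 2 → [2,5]=1  [3,5]=1  [5,7]=2  [6,7]=1
  size 3 → [1,2,5]=1  [2,3,5]=2  [2,5,7]=3  [3,5,7]=3  [4,6,7]=1  [5,6,7]=3
  size 4 → [0,1,2,5]=1  [1,2,3,5]=3  [1,2,5,7]=4  [2,3,5,7]=8  [2,5,6,7]=6  [3,5,6,7]=6  [4,5,6,7]=4
  size 5 → [0,1,2,3,5]=4  [0,1,2,5,7]=5  [1,2,3,5,7]=15  [1,2,5,6,7]=10  [2,3,5,6,7]=20  [2,4,5,6,7]=10  [3,4,5,6,7]=10
  size 6 → [0,1,2,3,5,7]=24  [0,1,2,5,6,7]=15  [1,2,3,5,6,7]=45  [1,2,4,5,6,7]=20  [2,3,4,5,6,7]=40
  first=0(b) contributes 105
  first=3(a) contributes 35
  first=4(x) contributes 84
|[w]| = 224

224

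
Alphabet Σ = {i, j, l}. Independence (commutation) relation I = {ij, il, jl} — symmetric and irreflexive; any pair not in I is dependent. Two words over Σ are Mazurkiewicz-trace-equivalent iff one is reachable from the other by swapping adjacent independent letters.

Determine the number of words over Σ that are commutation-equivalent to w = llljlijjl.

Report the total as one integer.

#0=l has no predecessor
#1=l depends on [0:l]
#2=l depends on [1:l]
#3=j has no predecessor
#4=l depends on [2:l]
#5=i has no predecessor
#6=j depends on [3:j]
#7=j depends on [6:j]
#8=l depends on [4:l]
sources: [0:l, 3:j, 5:i]
N(rest) = Σ N(rest − s) over sources s of rest; N(one piece) = 1:
  size 1 → [5]=1  [7]=1  [8]=1
  size 2 → [4,8]=1  [5,7]=2  [5,8]=2  [6,7]=1  [7,8]=2
  size 3 → [2,4,8]=1  [3,6,7]=1  [4,5,8]=3  [4,7,8]=3  [5,6,7]=3  [5,7,8]=6  [6,7,8]=3
  size 4 → [1,2,4,8]=1  [2,4,5,8]=4  [2,4,7,8]=4  [3,5,6,7]=4  [3,6,7,8]=4  [4,5,7,8]=12  [4,6,7,8]=6  [5,6,7,8]=12
  size 5 → [0,1,2,4,8]=1  [1,2,4,5,8]=5  [1,2,4,7,8]=5  [2,4,5,7,8]=20  [2,4,6,7,8]=10  [3,4,6,7,8]=10  [3,5,6,7,8]=20  [4,5,6,7,8]=30
  size 6 → [0,1,2,4,5,8]=6  [0,1,2,4,7,8]=6  [1,2,4,5,7,8]=30  [1,2,4,6,7,8]=15  [2,3,4,6,7,8]=20  [2,4,5,6,7,8]=60  [3,4,5,6,7,8]=60
  size 7 → [0,1,2,4,5,7,8]=42  [0,1,2,4,6,7,8]=21  [1,2,3,4,6,7,8]=35  [1,2,4,5,6,7,8]=105  [2,3,4,5,6,7,8]=140
  first=0(l) contributes 280
  first=3(j) contributes 168
  first=5(i) contributes 56
|[w]| = 504

504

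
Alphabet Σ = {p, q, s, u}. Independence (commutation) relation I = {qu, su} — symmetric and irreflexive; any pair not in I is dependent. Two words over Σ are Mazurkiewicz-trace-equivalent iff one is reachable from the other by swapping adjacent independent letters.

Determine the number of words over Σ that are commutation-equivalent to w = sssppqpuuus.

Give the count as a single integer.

0(s) covers ∅
1(s) covers 0:s
2(s) covers 1:s
3(p) covers 2:s
4(p) covers 3:p
5(q) covers 4:p
6(p) covers 5:q
7(u) covers 6:p
8(u) covers 7:u
9(u) covers 8:u
10(s) covers 6:p
floor of heap: 0:s
completions by unplaced set U, small U first (add the entries for U minus each lowest piece of U):
  |U|=1: {9}:1  {10}:1
  |U|=2: {8,9}:1  {9,10}:2
  |U|=3: {7,8,9}:1  {8,9,10}:3
  |U|=4: {7,8,9,10}:4
  |U|=5: {6,7,8,9,10}:4
  |U|=6: {5,6,7,8,9,10}:4
  |U|=7: {4,5,6,7,8,9,10}:4
  |U|=8: {3,4,5,6,7,8,9,10}:4
  |U|=9: {2,3,4,5,6,7,8,9,10}:4
  start at 0(s): 4

4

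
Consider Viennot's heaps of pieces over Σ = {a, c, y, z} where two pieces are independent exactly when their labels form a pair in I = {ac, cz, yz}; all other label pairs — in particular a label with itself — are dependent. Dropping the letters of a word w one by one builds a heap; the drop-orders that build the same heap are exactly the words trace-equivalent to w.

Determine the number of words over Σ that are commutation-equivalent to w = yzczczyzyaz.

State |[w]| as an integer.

126

piece 0:y — minimal
piece 1:z — minimal
piece 2:c rests on {0:y}
piece 3:z rests on {1:z}
piece 4:c rests on {2:c}
piece 5:z rests on {3:z}
piece 6:y rests on {4:c}
piece 7:z rests on {5:z}
piece 8:y rests on {6:y}
piece 9:a rests on {7:z, 8:y}
piece 10:z rests on {9:a}
minimal pieces: {0:y, 1:z}
ways to finish when only these pieces remain (= sum over removing one remaining piece with nothing left below it):
  1 left: {10}→1
  2 left: {9,10}→1
  3 left: {7,9,10}→1  {8,9,10}→1
  4 left: {5,7,9,10}→1  {6,8,9,10}→1  {7,8,9,10}→2
  5 left: {3,5,7,9,10}→1  {4,6,8,9,10}→1  {5,7,8,9,10}→3  {6,7,8,9,10}→3
  6 left: {1,3,5,7,9,10}→1  {2,4,6,8,9,10}→1  {3,5,7,8,9,10}→4  {4,6,7,8,9,10}→4  {5,6,7,8,9,10}→6
  7 left: {0,2,4,6,8,9,10}→1  {1,3,5,7,8,9,10}→5  {2,4,6,7,8,9,10}→5  {3,5,6,7,8,9,10}→10  {4,5,6,7,8,9,10}→10
  8 left: {0,2,4,6,7,8,9,10}→6  {1,3,5,6,7,8,9,10}→15  {2,4,5,6,7,8,9,10}→15  {3,4,5,6,7,8,9,10}→20
  9 left: {0,2,4,5,6,7,8,9,10}→21  {1,3,4,5,6,7,8,9,10}→35  {2,3,4,5,6,7,8,9,10}→35
  placing 0:y first → 70 extensions
  placing 1:z first → 56 extensions
total linear extensions = 126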